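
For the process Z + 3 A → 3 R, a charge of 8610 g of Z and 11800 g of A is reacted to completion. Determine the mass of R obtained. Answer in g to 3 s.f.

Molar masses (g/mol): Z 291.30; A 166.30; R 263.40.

18700 g

n(Z) = 8610 / 291.30 = 29.56 mol
n(A) = 11800 / 166.30 = 70.96 mol
n/ν → Z: 29.56, A: 23.65; A is limiting.
n(R) = (3/3) × 70.96 = 70.96 mol
mass = 70.96 × 263.40 = 18690 g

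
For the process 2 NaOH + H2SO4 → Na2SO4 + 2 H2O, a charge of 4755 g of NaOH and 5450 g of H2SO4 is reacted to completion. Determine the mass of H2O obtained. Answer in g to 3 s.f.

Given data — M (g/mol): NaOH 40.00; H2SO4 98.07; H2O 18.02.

n(NaOH) = 4755 / 40.00 = 118.9 mol
n(H2SO4) = 5450 / 98.07 = 55.57 mol
n/ν → NaOH: 59.45, H2SO4: 55.57; H2SO4 is limiting.
n(H2O) = (2/1) × 55.57 = 111.1 mol
mass = 111.1 × 18.02 = 2002 g

2000 g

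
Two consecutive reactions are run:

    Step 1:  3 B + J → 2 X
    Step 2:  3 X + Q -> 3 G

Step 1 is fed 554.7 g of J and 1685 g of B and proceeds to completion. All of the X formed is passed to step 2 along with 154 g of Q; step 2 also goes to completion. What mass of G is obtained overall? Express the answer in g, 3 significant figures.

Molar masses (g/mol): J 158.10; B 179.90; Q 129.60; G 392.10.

1400 g

Step 1:
n(J) = 554.7 / 158.10 = 3.509 mol
n(B) = 1685 / 179.90 = 9.366 mol
n/ν for J = 3.509/1 = 3.509
n/ν for B = 9.366/3 = 3.122
Smallest n/ν is B → limiting reagent.
n(X) produced = (2/3) × 9.366 = 6.244 mol
Step 2:
n(X) available = 6.244 mol
n(Q) = 154.0 / 129.60 = 1.188 mol
n/ν for X = 6.244/3 = 2.081
n/ν for Q = 1.188/1 = 1.188
Smallest n/ν is Q → limiting reagent.
n(G) = (3/1) × 1.188 = 3.564 mol
mass = 3.564 × 392.10 = 1397 g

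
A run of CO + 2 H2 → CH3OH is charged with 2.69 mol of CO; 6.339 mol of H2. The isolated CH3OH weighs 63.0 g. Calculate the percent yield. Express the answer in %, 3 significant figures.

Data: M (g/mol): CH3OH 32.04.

73.1 %

n(CO) = 2.690 mol
n(H2) = 6.339 mol
n/ν for CO = 2.690/1 = 2.690
n/ν for H2 = 6.339/2 = 3.170
Smallest n/ν is CO → limiting reagent.
theoretical n(CH3OH) = (1/1) × 2.690 = 2.690 mol → 86.19 g
% yield = 63.0 / 86.19 × 100 = 73.09 %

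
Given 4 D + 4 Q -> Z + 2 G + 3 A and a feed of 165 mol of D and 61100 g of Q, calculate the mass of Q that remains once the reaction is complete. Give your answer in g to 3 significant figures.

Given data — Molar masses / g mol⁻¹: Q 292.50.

n(D) = 165.0 mol
n(Q) = 61100 / 292.50 = 208.9 mol
n/ν for D = 165.0/4 = 41.25
n/ν for Q = 208.9/4 = 52.23
Smallest n/ν is D → limiting reagent.
Q consumed = (4/4) × 165.0 = 165.0 mol
Q remaining = 208.9 − 165.0 = 43.90 mol
mass = 43.90 × 292.50 = 12840 g

12800 g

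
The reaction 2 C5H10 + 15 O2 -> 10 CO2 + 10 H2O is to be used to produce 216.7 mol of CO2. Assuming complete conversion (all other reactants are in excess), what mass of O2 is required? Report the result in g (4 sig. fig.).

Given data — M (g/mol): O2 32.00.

10400 g

n(CO2) = 216.7 mol
n(O2) = (15/10) × 216.7 = 325.1 mol
mass = 325.1 × 32.00 = 10400 g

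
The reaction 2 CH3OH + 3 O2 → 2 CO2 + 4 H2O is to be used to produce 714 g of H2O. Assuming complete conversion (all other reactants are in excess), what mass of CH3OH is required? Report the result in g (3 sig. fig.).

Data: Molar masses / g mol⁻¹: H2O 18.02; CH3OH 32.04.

n(H2O) = 714 / 18.02 = 39.62 mol
n(CH3OH) = (2/4) × 39.62 = 19.81 mol
mass = 19.81 × 32.04 = 634.7 g

635 g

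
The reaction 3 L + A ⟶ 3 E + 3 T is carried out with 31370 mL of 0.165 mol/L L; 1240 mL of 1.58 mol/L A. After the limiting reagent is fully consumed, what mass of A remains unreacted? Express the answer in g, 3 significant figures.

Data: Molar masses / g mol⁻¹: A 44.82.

n(L) = 0.165 × 31370/1000 = 5.176 mol
n(A) = 1.58 × 1240/1000 = 1.959 mol
n/ν → L: 1.725, A: 1.959; L is limiting.
A consumed = (1/3) × 5.176 = 1.725 mol
A remaining = 1.959 − 1.725 = 0.2340 mol
mass = 0.2340 × 44.82 = 10.49 g

10.5 g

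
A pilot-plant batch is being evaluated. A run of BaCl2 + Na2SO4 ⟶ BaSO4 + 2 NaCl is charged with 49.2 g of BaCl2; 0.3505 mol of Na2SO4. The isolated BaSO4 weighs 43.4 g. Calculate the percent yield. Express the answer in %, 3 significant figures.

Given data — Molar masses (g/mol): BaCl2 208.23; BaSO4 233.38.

78.7 %

n(BaCl2) = 49.20 / 208.23 = 0.2363 mol
n(Na2SO4) = 0.3505 mol
n/ν for BaCl2 = 0.2363/1 = 0.2363
n/ν for Na2SO4 = 0.3505/1 = 0.3505
Smallest n/ν is BaCl2 → limiting reagent.
theoretical n(BaSO4) = (1/1) × 0.2363 = 0.2363 mol → 55.15 g
% yield = 43.4 / 55.15 × 100 = 78.69 %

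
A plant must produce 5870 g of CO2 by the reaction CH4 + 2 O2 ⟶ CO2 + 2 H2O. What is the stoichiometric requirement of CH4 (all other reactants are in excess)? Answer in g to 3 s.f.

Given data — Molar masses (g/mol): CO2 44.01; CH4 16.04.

n(CO2) = 5870 / 44.01 = 133.4 mol
n(CH4) = (1/1) × 133.4 = 133.4 mol
mass = 133.4 × 16.04 = 2140 g

2140 g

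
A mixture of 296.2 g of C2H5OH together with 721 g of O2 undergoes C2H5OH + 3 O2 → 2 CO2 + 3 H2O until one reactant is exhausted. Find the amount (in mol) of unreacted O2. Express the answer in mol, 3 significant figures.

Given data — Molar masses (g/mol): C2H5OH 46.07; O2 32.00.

3.24 mol

n(C2H5OH) = 296.2 / 46.07 = 6.429 mol
n(O2) = 721.0 / 32.00 = 22.53 mol
n/ν for C2H5OH = 6.429/1 = 6.429
n/ν for O2 = 22.53/3 = 7.510
Smallest n/ν is C2H5OH → limiting reagent.
O2 consumed = (3/1) × 6.429 = 19.29 mol
O2 remaining = 22.53 − 19.29 = 3.240 mol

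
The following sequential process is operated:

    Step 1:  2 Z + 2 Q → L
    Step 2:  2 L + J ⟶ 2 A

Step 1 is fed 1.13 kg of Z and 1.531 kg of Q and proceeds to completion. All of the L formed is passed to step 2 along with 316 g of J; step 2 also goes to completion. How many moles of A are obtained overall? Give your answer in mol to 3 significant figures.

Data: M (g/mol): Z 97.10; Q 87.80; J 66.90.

5.82 mol

Step 1:
n(Z) = 1.130×1000 / 97.10 = 11.64 mol
n(Q) = 1.531×1000 / 87.80 = 17.44 mol
n/ν → Z: 5.820, Q: 8.720; Z is limiting.
n(L) produced = (1/2) × 11.64 = 5.820 mol
Step 2:
n(L) available = 5.820 mol
n(J) = 316.0 / 66.90 = 4.723 mol
n/ν → L: 2.910, J: 4.723; L is limiting.
n(A) = (2/2) × 5.820 = 5.820 mol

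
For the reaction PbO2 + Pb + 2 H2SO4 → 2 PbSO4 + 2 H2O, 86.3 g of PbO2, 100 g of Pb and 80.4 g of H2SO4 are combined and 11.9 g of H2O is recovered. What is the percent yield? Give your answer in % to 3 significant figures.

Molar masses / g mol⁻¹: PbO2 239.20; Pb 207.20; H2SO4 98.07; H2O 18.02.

n(PbO2) = 86.30 / 239.20 = 0.3608 mol
n(Pb) = 100.0 / 207.20 = 0.4826 mol
n(H2SO4) = 80.40 / 98.07 = 0.8198 mol
n/ν for PbO2 = 0.3608/1 = 0.3608
n/ν for Pb = 0.4826/1 = 0.4826
n/ν for H2SO4 = 0.8198/2 = 0.4099
Smallest n/ν is PbO2 → limiting reagent.
theoretical n(H2O) = (2/1) × 0.3608 = 0.7216 mol → 13.00 g
% yield = 11.9 / 13.00 × 100 = 91.54 %

91.5 %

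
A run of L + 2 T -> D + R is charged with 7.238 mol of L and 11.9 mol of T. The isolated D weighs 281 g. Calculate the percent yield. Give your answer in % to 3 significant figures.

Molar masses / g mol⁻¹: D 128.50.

n(L) = 7.238 mol
n(T) = 11.90 mol
n/ν for L = 7.238/1 = 7.238
n/ν for T = 11.90/2 = 5.950
Smallest n/ν is T → limiting reagent.
theoretical n(D) = (1/2) × 11.90 = 5.950 mol → 764.6 g
% yield = 281 / 764.6 × 100 = 36.75 %

36.8 %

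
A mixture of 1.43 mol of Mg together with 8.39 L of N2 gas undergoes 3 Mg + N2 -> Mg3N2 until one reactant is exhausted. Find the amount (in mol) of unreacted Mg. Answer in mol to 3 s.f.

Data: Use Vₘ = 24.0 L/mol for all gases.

n(Mg) = 1.430 mol
n(N2) = 8.390 / 24.0 = 0.3496 mol
n/ν for Mg = 1.430/3 = 0.4767
n/ν for N2 = 0.3496/1 = 0.3496
Smallest n/ν is N2 → limiting reagent.
Mg consumed = (3/1) × 0.3496 = 1.049 mol
Mg remaining = 1.430 − 1.049 = 0.3810 mol

0.381 mol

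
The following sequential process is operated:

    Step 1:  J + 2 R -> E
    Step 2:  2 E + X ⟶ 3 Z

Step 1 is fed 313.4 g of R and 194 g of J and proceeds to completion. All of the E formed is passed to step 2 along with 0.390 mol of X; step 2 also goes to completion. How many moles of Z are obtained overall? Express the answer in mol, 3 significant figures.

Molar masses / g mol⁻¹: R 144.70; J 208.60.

Step 1:
n(R) = 313.4 / 144.70 = 2.166 mol
n(J) = 194.0 / 208.60 = 0.9300 mol
n/ν for R = 2.166/2 = 1.083
n/ν for J = 0.9300/1 = 0.9300
Smallest n/ν is J → limiting reagent.
n(E) produced = (1/1) × 0.9300 = 0.9300 mol
Step 2:
n(E) available = 0.9300 mol
n(X) = 0.3900 mol
n/ν for E = 0.9300/2 = 0.4650
n/ν for X = 0.3900/1 = 0.3900
Smallest n/ν is X → limiting reagent.
n(Z) = (3/1) × 0.3900 = 1.170 mol

1.17 mol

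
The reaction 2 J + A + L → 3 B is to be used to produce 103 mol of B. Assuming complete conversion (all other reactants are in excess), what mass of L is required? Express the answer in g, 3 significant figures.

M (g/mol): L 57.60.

n(B) = 103.0 mol
n(L) = (1/3) × 103.0 = 34.33 mol
mass = 34.33 × 57.60 = 1977 g

1980 g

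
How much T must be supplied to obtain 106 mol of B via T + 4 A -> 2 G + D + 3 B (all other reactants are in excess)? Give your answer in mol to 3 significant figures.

35.3 mol

n(B) = 106.0 mol
n(T) = (1/3) × 106.0 = 35.33 mol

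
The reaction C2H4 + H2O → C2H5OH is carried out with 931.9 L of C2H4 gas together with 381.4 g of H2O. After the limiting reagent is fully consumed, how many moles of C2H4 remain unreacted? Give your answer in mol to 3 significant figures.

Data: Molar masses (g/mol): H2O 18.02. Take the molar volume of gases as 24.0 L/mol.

n(C2H4) = 931.9 / 24.0 = 38.83 mol
n(H2O) = 381.4 / 18.02 = 21.17 mol
n/ν for C2H4 = 38.83/1 = 38.83
n/ν for H2O = 21.17/1 = 21.17
Smallest n/ν is H2O → limiting reagent.
C2H4 consumed = (1/1) × 21.17 = 21.17 mol
C2H4 remaining = 38.83 − 21.17 = 17.66 mol

17.7 mol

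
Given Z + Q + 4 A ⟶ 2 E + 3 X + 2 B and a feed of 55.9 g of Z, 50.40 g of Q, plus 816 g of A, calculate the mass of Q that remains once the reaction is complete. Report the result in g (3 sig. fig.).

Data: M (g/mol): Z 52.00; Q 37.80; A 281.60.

n(Z) = 55.90 / 52.00 = 1.075 mol
n(Q) = 50.40 / 37.80 = 1.333 mol
n(A) = 816.0 / 281.60 = 2.898 mol
n/ν for Z = 1.075/1 = 1.075
n/ν for Q = 1.333/1 = 1.333
n/ν for A = 2.898/4 = 0.7245
Smallest n/ν is A → limiting reagent.
Q consumed = (1/4) × 2.898 = 0.7245 mol
Q remaining = 1.333 − 0.7245 = 0.6085 mol
mass = 0.6085 × 37.80 = 23.00 g

23.0 g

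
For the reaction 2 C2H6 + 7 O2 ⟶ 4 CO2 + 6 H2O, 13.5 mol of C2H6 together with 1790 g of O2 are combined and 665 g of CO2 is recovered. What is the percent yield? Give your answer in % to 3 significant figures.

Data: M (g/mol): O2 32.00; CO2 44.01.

56.0 %

n(C2H6) = 13.50 mol
n(O2) = 1790 / 32.00 = 55.94 mol
n/ν → C2H6: 6.750, O2: 7.991; C2H6 is limiting.
theoretical n(CO2) = (4/2) × 13.50 = 27.00 mol → 1188 g
% yield = 665 / 1188 × 100 = 55.98 %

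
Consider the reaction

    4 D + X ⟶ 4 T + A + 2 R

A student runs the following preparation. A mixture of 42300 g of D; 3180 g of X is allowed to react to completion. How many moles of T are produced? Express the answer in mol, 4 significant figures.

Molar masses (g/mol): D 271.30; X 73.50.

n(D) = 42300 / 271.30 = 155.9 mol
n(X) = 3180 / 73.50 = 43.27 mol
n/ν for D = 155.9/4 = 38.98
n/ν for X = 43.27/1 = 43.27
Smallest n/ν is D → limiting reagent.
n(T) = (4/4) × 155.9 = 155.9 mol

155.9 mol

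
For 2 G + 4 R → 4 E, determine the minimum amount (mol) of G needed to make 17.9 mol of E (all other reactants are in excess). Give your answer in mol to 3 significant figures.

8.95 mol

n(E) = 17.90 mol
n(G) = (2/4) × 17.90 = 8.950 mol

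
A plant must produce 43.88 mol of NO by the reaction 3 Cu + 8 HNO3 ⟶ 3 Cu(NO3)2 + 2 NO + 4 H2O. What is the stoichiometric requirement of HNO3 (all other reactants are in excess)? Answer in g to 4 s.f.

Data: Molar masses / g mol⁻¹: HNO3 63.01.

11060 g

n(NO) = 43.88 mol
n(HNO3) = (8/2) × 43.88 = 175.5 mol
mass = 175.5 × 63.01 = 11060 g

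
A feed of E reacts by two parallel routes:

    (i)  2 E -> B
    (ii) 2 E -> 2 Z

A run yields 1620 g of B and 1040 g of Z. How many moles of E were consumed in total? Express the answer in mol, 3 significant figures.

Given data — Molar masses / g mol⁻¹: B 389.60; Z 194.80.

13.7 mol

n(B) = 1620 / 389.60 = 4.158 mol
n(Z) = 1040 / 194.80 = 5.339 mol
n(E) via (i) = (2/1)×4.158 = 8.316 mol
n(E) via (ii) = (2/2)×5.339 = 5.339 mol
total n(E) = 8.316 + 5.339 = 13.66 mol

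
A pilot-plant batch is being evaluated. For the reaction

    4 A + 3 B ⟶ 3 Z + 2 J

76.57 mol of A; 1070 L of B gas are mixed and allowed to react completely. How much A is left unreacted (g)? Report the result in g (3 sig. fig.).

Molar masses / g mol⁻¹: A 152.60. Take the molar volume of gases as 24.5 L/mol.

n(A) = 76.57 mol
n(B) = 1070 / 24.5 = 43.67 mol
n/ν for A = 76.57/4 = 19.14
n/ν for B = 43.67/3 = 14.56
Smallest n/ν is B → limiting reagent.
A consumed = (4/3) × 43.67 = 58.23 mol
A remaining = 76.57 − 58.23 = 18.34 mol
mass = 18.34 × 152.60 = 2799 g

2800 g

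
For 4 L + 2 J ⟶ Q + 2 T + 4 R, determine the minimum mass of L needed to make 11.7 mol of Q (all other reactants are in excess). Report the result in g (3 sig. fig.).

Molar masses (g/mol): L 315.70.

14800 g

n(Q) = 11.70 mol
n(L) = (4/1) × 11.70 = 46.80 mol
mass = 46.80 × 315.70 = 14770 g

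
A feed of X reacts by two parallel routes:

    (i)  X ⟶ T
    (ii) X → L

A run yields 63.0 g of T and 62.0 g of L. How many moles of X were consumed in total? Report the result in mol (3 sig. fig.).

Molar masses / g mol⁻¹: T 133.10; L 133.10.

n(T) = 63.0 / 133.10 = 0.4733 mol
n(L) = 62.0 / 133.10 = 0.4658 mol
n(X) via (i) = (1/1)×0.4733 = 0.4733 mol
n(X) via (ii) = (1/1)×0.4658 = 0.4658 mol
total n(X) = 0.4733 + 0.4658 = 0.9391 mol

0.939 mol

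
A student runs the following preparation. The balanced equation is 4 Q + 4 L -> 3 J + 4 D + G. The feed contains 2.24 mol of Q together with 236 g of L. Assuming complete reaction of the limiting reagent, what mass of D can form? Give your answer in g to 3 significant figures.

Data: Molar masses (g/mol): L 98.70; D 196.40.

n(Q) = 2.240 mol
n(L) = 236.0 / 98.70 = 2.391 mol
n/ν → Q: 0.5600, L: 0.5978; Q is limiting.
n(D) = (4/4) × 2.240 = 2.240 mol
mass = 2.240 × 196.40 = 439.9 g

440 g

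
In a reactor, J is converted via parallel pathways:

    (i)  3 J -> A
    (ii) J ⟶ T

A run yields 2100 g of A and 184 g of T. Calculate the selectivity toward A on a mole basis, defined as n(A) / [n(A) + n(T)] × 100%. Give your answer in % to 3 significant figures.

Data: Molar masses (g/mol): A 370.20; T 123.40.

79.2 %

n(A) = 2100 / 370.20 = 5.673 mol
n(T) = 184 / 123.40 = 1.491 mol
selectivity = 5.673/(5.673+1.491) × 100 = 79.19 %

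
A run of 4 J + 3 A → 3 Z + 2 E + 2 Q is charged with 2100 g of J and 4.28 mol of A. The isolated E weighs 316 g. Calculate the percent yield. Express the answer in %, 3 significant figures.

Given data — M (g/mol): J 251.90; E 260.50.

n(J) = 2100 / 251.90 = 8.337 mol
n(A) = 4.280 mol
n/ν for J = 8.337/4 = 2.084
n/ν for A = 4.280/3 = 1.427
Smallest n/ν is A → limiting reagent.
theoretical n(E) = (2/3) × 4.280 = 2.853 mol → 743.2 g
% yield = 316 / 743.2 × 100 = 42.52 %

42.5 %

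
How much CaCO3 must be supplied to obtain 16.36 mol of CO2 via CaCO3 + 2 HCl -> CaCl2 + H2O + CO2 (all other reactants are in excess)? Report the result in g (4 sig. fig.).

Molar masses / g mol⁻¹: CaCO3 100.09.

1637 g

n(CO2) = 16.36 mol
n(CaCO3) = (1/1) × 16.36 = 16.36 mol
mass = 16.36 × 100.09 = 1637 g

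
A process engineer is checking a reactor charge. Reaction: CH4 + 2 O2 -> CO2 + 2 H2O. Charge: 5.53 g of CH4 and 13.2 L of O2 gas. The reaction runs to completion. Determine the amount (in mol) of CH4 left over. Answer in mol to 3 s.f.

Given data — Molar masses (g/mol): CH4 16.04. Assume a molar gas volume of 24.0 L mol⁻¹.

0.0698 mol

n(CH4) = 5.530 / 16.04 = 0.3448 mol
n(O2) = 13.20 / 24.0 = 0.5500 mol
n/ν for CH4 = 0.3448/1 = 0.3448
n/ν for O2 = 0.5500/2 = 0.2750
Smallest n/ν is O2 → limiting reagent.
CH4 consumed = (1/2) × 0.5500 = 0.2750 mol
CH4 remaining = 0.3448 − 0.2750 = 0.06980 mol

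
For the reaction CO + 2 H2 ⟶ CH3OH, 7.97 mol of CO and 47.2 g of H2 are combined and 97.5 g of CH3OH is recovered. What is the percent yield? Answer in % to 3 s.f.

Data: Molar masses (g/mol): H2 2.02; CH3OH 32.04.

38.2 %

n(CO) = 7.970 mol
n(H2) = 47.20 / 2.02 = 23.37 mol
n/ν for CO = 7.970/1 = 7.970
n/ν for H2 = 23.37/2 = 11.69
Smallest n/ν is CO → limiting reagent.
theoretical n(CH3OH) = (1/1) × 7.970 = 7.970 mol → 255.4 g
% yield = 97.5 / 255.4 × 100 = 38.18 %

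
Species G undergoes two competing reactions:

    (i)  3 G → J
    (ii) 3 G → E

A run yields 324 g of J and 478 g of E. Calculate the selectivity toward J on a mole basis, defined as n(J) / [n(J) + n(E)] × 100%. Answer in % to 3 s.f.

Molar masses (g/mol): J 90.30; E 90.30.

40.4 %

n(J) = 324 / 90.30 = 3.588 mol
n(E) = 478 / 90.30 = 5.293 mol
selectivity = 3.588/(3.588+5.293) × 100 = 40.40 %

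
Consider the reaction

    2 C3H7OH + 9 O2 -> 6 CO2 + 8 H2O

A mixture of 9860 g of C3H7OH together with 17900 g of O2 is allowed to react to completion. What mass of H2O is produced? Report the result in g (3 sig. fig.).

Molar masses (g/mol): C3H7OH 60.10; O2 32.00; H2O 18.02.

8960 g

n(C3H7OH) = 9860 / 60.10 = 164.1 mol
n(O2) = 17900 / 32.00 = 559.4 mol
n/ν → C3H7OH: 82.05, O2: 62.16; O2 is limiting.
n(H2O) = (8/9) × 559.4 = 497.2 mol
mass = 497.2 × 18.02 = 8960 g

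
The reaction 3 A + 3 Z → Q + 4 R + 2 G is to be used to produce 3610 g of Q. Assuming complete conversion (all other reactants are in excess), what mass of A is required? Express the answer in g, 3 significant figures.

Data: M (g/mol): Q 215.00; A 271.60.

13700 g

n(Q) = 3610 / 215.00 = 16.79 mol
n(A) = (3/1) × 16.79 = 50.37 mol
mass = 50.37 × 271.60 = 13680 g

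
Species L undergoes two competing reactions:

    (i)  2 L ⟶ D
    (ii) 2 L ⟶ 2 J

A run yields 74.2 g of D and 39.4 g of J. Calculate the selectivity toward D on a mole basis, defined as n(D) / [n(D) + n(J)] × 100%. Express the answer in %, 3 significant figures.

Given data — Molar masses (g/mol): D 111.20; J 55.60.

n(D) = 74.2 / 111.20 = 0.6673 mol
n(J) = 39.4 / 55.60 = 0.7086 mol
selectivity = 0.6673/(0.6673+0.7086) × 100 = 48.50 %

48.5 %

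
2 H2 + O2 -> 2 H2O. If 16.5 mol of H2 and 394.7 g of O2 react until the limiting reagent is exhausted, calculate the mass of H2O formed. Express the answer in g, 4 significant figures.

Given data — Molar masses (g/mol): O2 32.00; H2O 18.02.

n(H2) = 16.50 mol
n(O2) = 394.7 / 32.00 = 12.33 mol
n/ν for H2 = 16.50/2 = 8.250
n/ν for O2 = 12.33/1 = 12.33
Smallest n/ν is H2 → limiting reagent.
n(H2O) = (2/2) × 16.50 = 16.50 mol
mass = 16.50 × 18.02 = 297.3 g

297.3 g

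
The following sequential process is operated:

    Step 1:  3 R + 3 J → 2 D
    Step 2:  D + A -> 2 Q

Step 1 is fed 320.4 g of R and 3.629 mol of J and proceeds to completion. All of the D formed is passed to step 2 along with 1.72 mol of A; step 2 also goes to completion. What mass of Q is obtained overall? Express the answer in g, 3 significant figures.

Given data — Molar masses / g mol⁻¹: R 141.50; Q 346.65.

Step 1:
n(R) = 320.4 / 141.50 = 2.264 mol
n(J) = 3.629 mol
n/ν for R = 2.264/3 = 0.7547
n/ν for J = 3.629/3 = 1.210
Smallest n/ν is R → limiting reagent.
n(D) produced = (2/3) × 2.264 = 1.509 mol
Step 2:
n(D) available = 1.509 mol
n(A) = 1.720 mol
n/ν for D = 1.509/1 = 1.509
n/ν for A = 1.720/1 = 1.720
Smallest n/ν is D → limiting reagent.
n(Q) = (2/1) × 1.509 = 3.018 mol
mass = 3.018 × 346.65 = 1046 g

1050 g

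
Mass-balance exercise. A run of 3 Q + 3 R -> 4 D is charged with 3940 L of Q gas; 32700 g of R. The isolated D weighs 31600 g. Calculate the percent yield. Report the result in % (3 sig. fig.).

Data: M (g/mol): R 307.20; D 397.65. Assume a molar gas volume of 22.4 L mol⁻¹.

n(Q) = 3940 / 22.4 = 175.9 mol
n(R) = 32700 / 307.20 = 106.4 mol
n/ν for Q = 175.9/3 = 58.63
n/ν for R = 106.4/3 = 35.47
Smallest n/ν is R → limiting reagent.
theoretical n(D) = (4/3) × 106.4 = 141.9 mol → 56430 g
% yield = 31600 / 56430 × 100 = 56.00 %

56.0 %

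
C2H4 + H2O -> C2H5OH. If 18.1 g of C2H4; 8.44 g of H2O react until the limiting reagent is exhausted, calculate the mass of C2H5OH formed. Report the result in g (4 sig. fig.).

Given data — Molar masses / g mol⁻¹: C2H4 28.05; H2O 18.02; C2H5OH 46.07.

21.58 g

n(C2H4) = 18.10 / 28.05 = 0.6453 mol
n(H2O) = 8.440 / 18.02 = 0.4684 mol
n/ν for C2H4 = 0.6453/1 = 0.6453
n/ν for H2O = 0.4684/1 = 0.4684
Smallest n/ν is H2O → limiting reagent.
n(C2H5OH) = (1/1) × 0.4684 = 0.4684 mol
mass = 0.4684 × 46.07 = 21.58 g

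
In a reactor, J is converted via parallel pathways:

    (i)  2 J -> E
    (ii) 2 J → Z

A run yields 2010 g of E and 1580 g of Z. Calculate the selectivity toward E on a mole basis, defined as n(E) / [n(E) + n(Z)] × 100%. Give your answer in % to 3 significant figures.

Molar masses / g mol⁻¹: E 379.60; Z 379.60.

n(E) = 2010 / 379.60 = 5.295 mol
n(Z) = 1580 / 379.60 = 4.162 mol
selectivity = 5.295/(5.295+4.162) × 100 = 55.99 %

56.0 %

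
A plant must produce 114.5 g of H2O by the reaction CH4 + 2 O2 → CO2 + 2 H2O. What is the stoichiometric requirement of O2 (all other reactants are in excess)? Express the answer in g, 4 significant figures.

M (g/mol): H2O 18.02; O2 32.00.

203.3 g

n(H2O) = 114.5 / 18.02 = 6.354 mol
n(O2) = (2/2) × 6.354 = 6.354 mol
mass = 6.354 × 32.00 = 203.3 g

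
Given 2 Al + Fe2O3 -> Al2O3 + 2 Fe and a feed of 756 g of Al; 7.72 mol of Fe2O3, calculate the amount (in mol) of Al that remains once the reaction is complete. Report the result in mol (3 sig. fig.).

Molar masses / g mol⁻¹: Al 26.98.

12.6 mol

n(Al) = 756.0 / 26.98 = 28.02 mol
n(Fe2O3) = 7.720 mol
n/ν for Al = 28.02/2 = 14.01
n/ν for Fe2O3 = 7.720/1 = 7.720
Smallest n/ν is Fe2O3 → limiting reagent.
Al consumed = (2/1) × 7.720 = 15.44 mol
Al remaining = 28.02 − 15.44 = 12.58 mol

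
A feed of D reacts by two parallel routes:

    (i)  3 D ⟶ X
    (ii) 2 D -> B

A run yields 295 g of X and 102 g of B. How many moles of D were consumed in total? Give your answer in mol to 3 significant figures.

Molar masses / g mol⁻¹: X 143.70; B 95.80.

8.29 mol

n(X) = 295 / 143.70 = 2.053 mol
n(B) = 102 / 95.80 = 1.065 mol
n(D) via (i) = (3/1)×2.053 = 6.159 mol
n(D) via (ii) = (2/1)×1.065 = 2.130 mol
total n(D) = 6.159 + 2.130 = 8.289 mol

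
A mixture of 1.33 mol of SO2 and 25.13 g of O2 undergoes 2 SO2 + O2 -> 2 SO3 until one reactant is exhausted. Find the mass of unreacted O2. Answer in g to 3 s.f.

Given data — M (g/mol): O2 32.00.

n(SO2) = 1.330 mol
n(O2) = 25.13 / 32.00 = 0.7853 mol
n/ν for SO2 = 1.330/2 = 0.6650
n/ν for O2 = 0.7853/1 = 0.7853
Smallest n/ν is SO2 → limiting reagent.
O2 consumed = (1/2) × 1.330 = 0.6650 mol
O2 remaining = 0.7853 − 0.6650 = 0.1203 mol
mass = 0.1203 × 32.00 = 3.850 g

3.85 g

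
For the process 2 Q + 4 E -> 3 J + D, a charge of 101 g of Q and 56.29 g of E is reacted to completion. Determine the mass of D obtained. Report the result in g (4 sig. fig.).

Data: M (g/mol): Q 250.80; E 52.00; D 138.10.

n(Q) = 101.0 / 250.80 = 0.4027 mol
n(E) = 56.29 / 52.00 = 1.083 mol
n/ν → Q: 0.2014, E: 0.2708; Q is limiting.
n(D) = (1/2) × 0.4027 = 0.2014 mol
mass = 0.2014 × 138.10 = 27.81 g

27.81 g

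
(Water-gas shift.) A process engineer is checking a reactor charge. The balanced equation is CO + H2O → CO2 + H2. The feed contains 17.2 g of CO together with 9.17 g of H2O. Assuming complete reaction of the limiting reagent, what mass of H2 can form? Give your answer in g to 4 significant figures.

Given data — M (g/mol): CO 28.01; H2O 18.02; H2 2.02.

n(CO) = 17.20 / 28.01 = 0.6141 mol
n(H2O) = 9.170 / 18.02 = 0.5089 mol
n/ν for CO = 0.6141/1 = 0.6141
n/ν for H2O = 0.5089/1 = 0.5089
Smallest n/ν is H2O → limiting reagent.
n(H2) = (1/1) × 0.5089 = 0.5089 mol
mass = 0.5089 × 2.02 = 1.028 g

1.028 g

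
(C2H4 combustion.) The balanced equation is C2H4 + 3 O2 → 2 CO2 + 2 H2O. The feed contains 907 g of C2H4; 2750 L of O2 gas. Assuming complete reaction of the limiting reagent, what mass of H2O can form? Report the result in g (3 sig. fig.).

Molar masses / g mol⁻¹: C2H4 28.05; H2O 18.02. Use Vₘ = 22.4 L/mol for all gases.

n(C2H4) = 907.0 / 28.05 = 32.34 mol
n(O2) = 2750 / 22.4 = 122.8 mol
n/ν → C2H4: 32.34, O2: 40.93; C2H4 is limiting.
n(H2O) = (2/1) × 32.34 = 64.68 mol
mass = 64.68 × 18.02 = 1166 g

1170 g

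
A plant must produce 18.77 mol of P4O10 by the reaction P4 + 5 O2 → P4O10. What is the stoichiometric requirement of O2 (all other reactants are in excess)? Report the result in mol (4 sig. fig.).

93.85 mol

n(P4O10) = 18.77 mol
n(O2) = (5/1) × 18.77 = 93.85 mol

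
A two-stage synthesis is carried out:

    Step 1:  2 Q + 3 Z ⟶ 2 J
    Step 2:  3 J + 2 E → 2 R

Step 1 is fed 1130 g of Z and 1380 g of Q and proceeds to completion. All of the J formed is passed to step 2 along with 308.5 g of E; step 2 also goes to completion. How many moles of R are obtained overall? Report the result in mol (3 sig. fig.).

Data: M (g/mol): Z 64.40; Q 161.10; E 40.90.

5.71 mol

Step 1:
n(Z) = 1130 / 64.40 = 17.55 mol
n(Q) = 1380 / 161.10 = 8.566 mol
n/ν → Z: 5.850, Q: 4.283; Q is limiting.
n(J) produced = (2/2) × 8.566 = 8.566 mol
Step 2:
n(J) available = 8.566 mol
n(E) = 308.5 / 40.90 = 7.543 mol
n/ν → J: 2.855, E: 3.772; J is limiting.
n(R) = (2/3) × 8.566 = 5.711 mol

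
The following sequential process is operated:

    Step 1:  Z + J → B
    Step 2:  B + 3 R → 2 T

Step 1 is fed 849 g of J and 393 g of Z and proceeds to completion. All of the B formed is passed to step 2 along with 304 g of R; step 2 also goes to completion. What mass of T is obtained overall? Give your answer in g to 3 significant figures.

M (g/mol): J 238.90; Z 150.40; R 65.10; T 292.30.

Step 1:
n(J) = 849.0 / 238.90 = 3.554 mol
n(Z) = 393.0 / 150.40 = 2.613 mol
n/ν → J: 3.554, Z: 2.613; Z is limiting.
n(B) produced = (1/1) × 2.613 = 2.613 mol
Step 2:
n(B) available = 2.613 mol
n(R) = 304.0 / 65.10 = 4.670 mol
n/ν → B: 2.613, R: 1.557; R is limiting.
n(T) = (2/3) × 4.670 = 3.113 mol
mass = 3.113 × 292.30 = 909.9 g

910 g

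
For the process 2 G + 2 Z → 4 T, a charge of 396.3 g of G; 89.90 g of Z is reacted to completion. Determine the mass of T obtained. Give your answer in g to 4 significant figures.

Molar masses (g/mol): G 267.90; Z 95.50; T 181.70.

342.1 g

n(G) = 396.3 / 267.90 = 1.479 mol
n(Z) = 89.90 / 95.50 = 0.9414 mol
n/ν for G = 1.479/2 = 0.7395
n/ν for Z = 0.9414/2 = 0.4707
Smallest n/ν is Z → limiting reagent.
n(T) = (4/2) × 0.9414 = 1.883 mol
mass = 1.883 × 181.70 = 342.1 g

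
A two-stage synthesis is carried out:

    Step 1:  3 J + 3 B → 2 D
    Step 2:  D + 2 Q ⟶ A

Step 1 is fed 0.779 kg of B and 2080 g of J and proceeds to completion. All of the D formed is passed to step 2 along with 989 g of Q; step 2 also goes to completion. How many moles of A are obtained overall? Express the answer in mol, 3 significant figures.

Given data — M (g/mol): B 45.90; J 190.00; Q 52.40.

7.30 mol

Step 1:
n(B) = 0.7790×1000 / 45.90 = 16.97 mol
n(J) = 2080 / 190.00 = 10.95 mol
n/ν for B = 16.97/3 = 5.657
n/ν for J = 10.95/3 = 3.650
Smallest n/ν is J → limiting reagent.
n(D) produced = (2/3) × 10.95 = 7.300 mol
Step 2:
n(D) available = 7.300 mol
n(Q) = 989.0 / 52.40 = 18.87 mol
n/ν for D = 7.300/1 = 7.300
n/ν for Q = 18.87/2 = 9.435
Smallest n/ν is D → limiting reagent.
n(A) = (1/1) × 7.300 = 7.300 mol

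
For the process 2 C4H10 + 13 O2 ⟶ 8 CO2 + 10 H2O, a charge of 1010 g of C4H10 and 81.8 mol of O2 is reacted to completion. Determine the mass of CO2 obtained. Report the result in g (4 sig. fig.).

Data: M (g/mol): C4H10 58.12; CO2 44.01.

n(C4H10) = 1010 / 58.12 = 17.38 mol
n(O2) = 81.80 mol
n/ν for C4H10 = 17.38/2 = 8.690
n/ν for O2 = 81.80/13 = 6.292
Smallest n/ν is O2 → limiting reagent.
n(CO2) = (8/13) × 81.80 = 50.34 mol
mass = 50.34 × 44.01 = 2215 g

2215 g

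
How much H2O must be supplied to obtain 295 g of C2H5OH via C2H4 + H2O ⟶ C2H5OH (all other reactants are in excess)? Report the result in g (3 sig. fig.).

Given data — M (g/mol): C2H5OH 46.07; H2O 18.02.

115 g

n(C2H5OH) = 295 / 46.07 = 6.403 mol
n(H2O) = (1/1) × 6.403 = 6.403 mol
mass = 6.403 × 18.02 = 115.4 g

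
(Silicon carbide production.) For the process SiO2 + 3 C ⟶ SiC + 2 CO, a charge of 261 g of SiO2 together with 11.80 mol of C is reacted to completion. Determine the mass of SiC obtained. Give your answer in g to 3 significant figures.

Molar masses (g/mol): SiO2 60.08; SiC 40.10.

n(SiO2) = 261.0 / 60.08 = 4.344 mol
n(C) = 11.80 mol
n/ν for SiO2 = 4.344/1 = 4.344
n/ν for C = 11.80/3 = 3.933
Smallest n/ν is C → limiting reagent.
n(SiC) = (1/3) × 11.80 = 3.933 mol
mass = 3.933 × 40.10 = 157.7 g

158 g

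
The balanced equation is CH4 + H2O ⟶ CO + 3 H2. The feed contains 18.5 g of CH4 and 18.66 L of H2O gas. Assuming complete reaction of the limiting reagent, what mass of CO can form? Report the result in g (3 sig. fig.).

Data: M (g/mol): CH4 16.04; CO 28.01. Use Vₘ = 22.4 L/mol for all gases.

n(CH4) = 18.50 / 16.04 = 1.153 mol
n(H2O) = 18.66 / 22.4 = 0.8330 mol
n/ν → CH4: 1.153, H2O: 0.8330; H2O is limiting.
n(CO) = (1/1) × 0.8330 = 0.8330 mol
mass = 0.8330 × 28.01 = 23.33 g

23.3 g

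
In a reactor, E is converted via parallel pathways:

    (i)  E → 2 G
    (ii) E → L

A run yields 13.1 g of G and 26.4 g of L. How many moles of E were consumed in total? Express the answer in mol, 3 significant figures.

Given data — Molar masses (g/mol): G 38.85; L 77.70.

0.508 mol

n(G) = 13.1 / 38.85 = 0.3372 mol
n(L) = 26.4 / 77.70 = 0.3398 mol
n(E) via (i) = (1/2)×0.3372 = 0.1686 mol
n(E) via (ii) = (1/1)×0.3398 = 0.3398 mol
total n(E) = 0.1686 + 0.3398 = 0.5084 mol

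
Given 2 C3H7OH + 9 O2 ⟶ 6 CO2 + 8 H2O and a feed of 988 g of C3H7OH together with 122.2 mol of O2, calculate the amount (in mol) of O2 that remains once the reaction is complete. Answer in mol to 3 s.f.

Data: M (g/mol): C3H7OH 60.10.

n(C3H7OH) = 988.0 / 60.10 = 16.44 mol
n(O2) = 122.2 mol
n/ν for C3H7OH = 16.44/2 = 8.220
n/ν for O2 = 122.2/9 = 13.58
Smallest n/ν is C3H7OH → limiting reagent.
O2 consumed = (9/2) × 16.44 = 73.98 mol
O2 remaining = 122.2 − 73.98 = 48.22 mol

48.2 mol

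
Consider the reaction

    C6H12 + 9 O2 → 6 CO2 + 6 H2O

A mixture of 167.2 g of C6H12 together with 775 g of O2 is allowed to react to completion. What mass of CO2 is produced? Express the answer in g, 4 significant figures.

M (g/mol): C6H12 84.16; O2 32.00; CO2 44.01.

n(C6H12) = 167.2 / 84.16 = 1.987 mol
n(O2) = 775.0 / 32.00 = 24.22 mol
n/ν for C6H12 = 1.987/1 = 1.987
n/ν for O2 = 24.22/9 = 2.691
Smallest n/ν is C6H12 → limiting reagent.
n(CO2) = (6/1) × 1.987 = 11.92 mol
mass = 11.92 × 44.01 = 524.6 g

524.6 g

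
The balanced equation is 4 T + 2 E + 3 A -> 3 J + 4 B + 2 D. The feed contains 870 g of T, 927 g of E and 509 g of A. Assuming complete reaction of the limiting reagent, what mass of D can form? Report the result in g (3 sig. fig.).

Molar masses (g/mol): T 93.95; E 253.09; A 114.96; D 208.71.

n(T) = 870.0 / 93.95 = 9.260 mol
n(E) = 927.0 / 253.09 = 3.663 mol
n(A) = 509.0 / 114.96 = 4.428 mol
n/ν for T = 9.260/4 = 2.315
n/ν for E = 3.663/2 = 1.832
n/ν for A = 4.428/3 = 1.476
Smallest n/ν is A → limiting reagent.
n(D) = (2/3) × 4.428 = 2.952 mol
mass = 2.952 × 208.71 = 616.1 g

616 g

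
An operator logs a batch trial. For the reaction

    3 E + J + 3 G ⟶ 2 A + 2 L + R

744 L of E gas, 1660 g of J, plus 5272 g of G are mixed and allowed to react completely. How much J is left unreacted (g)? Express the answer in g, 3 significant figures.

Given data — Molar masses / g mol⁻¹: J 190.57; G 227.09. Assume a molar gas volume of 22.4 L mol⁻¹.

n(E) = 744.0 / 22.4 = 33.21 mol
n(J) = 1660 / 190.57 = 8.711 mol
n(G) = 5272 / 227.09 = 23.22 mol
n/ν → E: 11.07, J: 8.711, G: 7.740; G is limiting.
J consumed = (1/3) × 23.22 = 7.740 mol
J remaining = 8.711 − 7.740 = 0.9710 mol
mass = 0.9710 × 190.57 = 185.0 g

185 g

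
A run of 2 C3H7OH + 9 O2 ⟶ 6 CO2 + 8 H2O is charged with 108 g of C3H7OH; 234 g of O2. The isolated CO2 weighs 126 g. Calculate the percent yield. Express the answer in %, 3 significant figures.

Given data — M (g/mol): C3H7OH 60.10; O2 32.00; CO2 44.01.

58.7 %

n(C3H7OH) = 108.0 / 60.10 = 1.797 mol
n(O2) = 234.0 / 32.00 = 7.313 mol
n/ν for C3H7OH = 1.797/2 = 0.8985
n/ν for O2 = 7.313/9 = 0.8126
Smallest n/ν is O2 → limiting reagent.
theoretical n(CO2) = (6/9) × 7.313 = 4.875 mol → 214.5 g
% yield = 126 / 214.5 × 100 = 58.74 %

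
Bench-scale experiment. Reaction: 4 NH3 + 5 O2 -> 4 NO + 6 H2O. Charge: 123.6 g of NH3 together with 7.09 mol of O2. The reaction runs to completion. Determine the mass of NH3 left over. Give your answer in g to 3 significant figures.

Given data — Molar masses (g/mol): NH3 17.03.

n(NH3) = 123.6 / 17.03 = 7.258 mol
n(O2) = 7.090 mol
n/ν → NH3: 1.815, O2: 1.418; O2 is limiting.
NH3 consumed = (4/5) × 7.090 = 5.672 mol
NH3 remaining = 7.258 − 5.672 = 1.586 mol
mass = 1.586 × 17.03 = 27.01 g

27.0 g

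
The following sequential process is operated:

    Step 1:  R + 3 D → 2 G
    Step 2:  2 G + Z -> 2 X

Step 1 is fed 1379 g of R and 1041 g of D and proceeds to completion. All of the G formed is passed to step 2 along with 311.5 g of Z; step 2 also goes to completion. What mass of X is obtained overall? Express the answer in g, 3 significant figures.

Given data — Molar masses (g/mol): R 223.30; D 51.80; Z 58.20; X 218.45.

2340 g

Step 1:
n(R) = 1379 / 223.30 = 6.176 mol
n(D) = 1041 / 51.80 = 20.10 mol
n/ν for R = 6.176/1 = 6.176
n/ν for D = 20.10/3 = 6.700
Smallest n/ν is R → limiting reagent.
n(G) produced = (2/1) × 6.176 = 12.35 mol
Step 2:
n(G) available = 12.35 mol
n(Z) = 311.5 / 58.20 = 5.352 mol
n/ν for G = 12.35/2 = 6.175
n/ν for Z = 5.352/1 = 5.352
Smallest n/ν is Z → limiting reagent.
n(X) = (2/1) × 5.352 = 10.70 mol
mass = 10.70 × 218.45 = 2337 g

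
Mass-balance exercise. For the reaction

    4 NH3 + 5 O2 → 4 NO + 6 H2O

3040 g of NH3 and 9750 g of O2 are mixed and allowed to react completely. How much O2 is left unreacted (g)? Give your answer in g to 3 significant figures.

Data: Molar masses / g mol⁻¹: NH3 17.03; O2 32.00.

2610 g

n(NH3) = 3040 / 17.03 = 178.5 mol
n(O2) = 9750 / 32.00 = 304.7 mol
n/ν for NH3 = 178.5/4 = 44.63
n/ν for O2 = 304.7/5 = 60.94
Smallest n/ν is NH3 → limiting reagent.
O2 consumed = (5/4) × 178.5 = 223.1 mol
O2 remaining = 304.7 − 223.1 = 81.60 mol
mass = 81.60 × 32.00 = 2611 g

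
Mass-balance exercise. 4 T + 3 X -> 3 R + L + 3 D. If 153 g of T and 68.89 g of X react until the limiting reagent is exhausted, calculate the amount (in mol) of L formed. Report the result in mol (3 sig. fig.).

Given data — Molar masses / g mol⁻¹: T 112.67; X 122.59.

0.187 mol

n(T) = 153.0 / 112.67 = 1.358 mol
n(X) = 68.89 / 122.59 = 0.5620 mol
n/ν for T = 1.358/4 = 0.3395
n/ν for X = 0.5620/3 = 0.1873
Smallest n/ν is X → limiting reagent.
n(L) = (1/3) × 0.5620 = 0.1873 mol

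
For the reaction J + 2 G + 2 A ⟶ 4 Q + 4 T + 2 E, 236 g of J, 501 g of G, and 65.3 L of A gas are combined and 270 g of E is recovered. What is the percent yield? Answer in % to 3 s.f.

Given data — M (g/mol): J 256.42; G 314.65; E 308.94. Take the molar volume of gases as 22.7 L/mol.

n(J) = 236.0 / 256.42 = 0.9204 mol
n(G) = 501.0 / 314.65 = 1.592 mol
n(A) = 65.30 / 22.7 = 2.877 mol
n/ν → J: 0.9204, G: 0.7960, A: 1.439; G is limiting.
theoretical n(E) = (2/2) × 1.592 = 1.592 mol → 491.8 g
% yield = 270 / 491.8 × 100 = 54.90 %

54.9 %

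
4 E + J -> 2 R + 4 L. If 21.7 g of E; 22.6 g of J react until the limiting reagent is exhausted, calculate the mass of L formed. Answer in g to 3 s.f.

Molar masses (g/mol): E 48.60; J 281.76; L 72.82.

23.4 g

n(E) = 21.70 / 48.60 = 0.4465 mol
n(J) = 22.60 / 281.76 = 0.08021 mol
n/ν → E: 0.1116, J: 0.08021; J is limiting.
n(L) = (4/1) × 0.08021 = 0.3208 mol
mass = 0.3208 × 72.82 = 23.36 g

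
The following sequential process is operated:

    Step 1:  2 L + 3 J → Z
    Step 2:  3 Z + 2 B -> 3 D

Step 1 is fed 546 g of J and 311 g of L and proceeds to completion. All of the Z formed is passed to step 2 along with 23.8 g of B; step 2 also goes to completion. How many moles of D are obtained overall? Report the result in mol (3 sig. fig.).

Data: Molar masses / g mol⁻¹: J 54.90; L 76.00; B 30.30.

1.18 mol

Step 1:
n(J) = 546.0 / 54.90 = 9.945 mol
n(L) = 311.0 / 76.00 = 4.092 mol
n/ν for J = 9.945/3 = 3.315
n/ν for L = 4.092/2 = 2.046
Smallest n/ν is L → limiting reagent.
n(Z) produced = (1/2) × 4.092 = 2.046 mol
Step 2:
n(Z) available = 2.046 mol
n(B) = 23.80 / 30.30 = 0.7855 mol
n/ν for Z = 2.046/3 = 0.6820
n/ν for B = 0.7855/2 = 0.3928
Smallest n/ν is B → limiting reagent.
n(D) = (3/2) × 0.7855 = 1.178 mol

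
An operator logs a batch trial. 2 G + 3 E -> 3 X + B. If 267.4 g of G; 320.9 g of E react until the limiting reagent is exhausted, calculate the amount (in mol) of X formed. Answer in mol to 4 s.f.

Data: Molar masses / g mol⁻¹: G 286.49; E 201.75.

n(G) = 267.4 / 286.49 = 0.9334 mol
n(E) = 320.9 / 201.75 = 1.591 mol
n/ν for G = 0.9334/2 = 0.4667
n/ν for E = 1.591/3 = 0.5303
Smallest n/ν is G → limiting reagent.
n(X) = (3/2) × 0.9334 = 1.400 mol

1.400 mol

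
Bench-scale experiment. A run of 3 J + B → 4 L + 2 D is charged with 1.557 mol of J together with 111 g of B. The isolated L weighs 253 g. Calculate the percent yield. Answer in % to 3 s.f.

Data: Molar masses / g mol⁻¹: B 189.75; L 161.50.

n(J) = 1.557 mol
n(B) = 111.0 / 189.75 = 0.5850 mol
n/ν for J = 1.557/3 = 0.5190
n/ν for B = 0.5850/1 = 0.5850
Smallest n/ν is J → limiting reagent.
theoretical n(L) = (4/3) × 1.557 = 2.076 mol → 335.3 g
% yield = 253 / 335.3 × 100 = 75.45 %

75.5 %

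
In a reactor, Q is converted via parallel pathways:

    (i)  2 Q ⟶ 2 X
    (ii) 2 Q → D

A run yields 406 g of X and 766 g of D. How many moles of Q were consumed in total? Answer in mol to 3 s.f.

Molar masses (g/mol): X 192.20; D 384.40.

6.10 mol

n(X) = 406 / 192.20 = 2.112 mol
n(D) = 766 / 384.40 = 1.993 mol
n(Q) via (i) = (2/2)×2.112 = 2.112 mol
n(Q) via (ii) = (2/1)×1.993 = 3.986 mol
total n(Q) = 2.112 + 3.986 = 6.098 mol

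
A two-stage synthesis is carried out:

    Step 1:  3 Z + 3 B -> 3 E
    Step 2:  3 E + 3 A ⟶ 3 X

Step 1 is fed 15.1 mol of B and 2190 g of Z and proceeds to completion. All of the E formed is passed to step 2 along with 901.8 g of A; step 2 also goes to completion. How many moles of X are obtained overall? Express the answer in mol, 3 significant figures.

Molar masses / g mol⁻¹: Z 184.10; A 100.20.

9.00 mol

Step 1:
n(B) = 15.10 mol
n(Z) = 2190 / 184.10 = 11.90 mol
n/ν for B = 15.10/3 = 5.033
n/ν for Z = 11.90/3 = 3.967
Smallest n/ν is Z → limiting reagent.
n(E) produced = (3/3) × 11.90 = 11.90 mol
Step 2:
n(E) available = 11.90 mol
n(A) = 901.8 / 100.20 = 9.000 mol
n/ν for E = 11.90/3 = 3.967
n/ν for A = 9.000/3 = 3.000
Smallest n/ν is A → limiting reagent.
n(X) = (3/3) × 9.000 = 9.000 mol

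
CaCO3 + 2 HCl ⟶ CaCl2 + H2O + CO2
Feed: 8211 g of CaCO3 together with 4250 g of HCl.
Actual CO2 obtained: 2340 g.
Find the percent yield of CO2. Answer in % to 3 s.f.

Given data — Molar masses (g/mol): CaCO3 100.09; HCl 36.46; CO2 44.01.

n(CaCO3) = 8211 / 100.09 = 82.04 mol
n(HCl) = 4250 / 36.46 = 116.6 mol
n/ν → CaCO3: 82.04, HCl: 58.30; HCl is limiting.
theoretical n(CO2) = (1/2) × 116.6 = 58.30 mol → 2566 g
% yield = 2340 / 2566 × 100 = 91.19 %

91.2 %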